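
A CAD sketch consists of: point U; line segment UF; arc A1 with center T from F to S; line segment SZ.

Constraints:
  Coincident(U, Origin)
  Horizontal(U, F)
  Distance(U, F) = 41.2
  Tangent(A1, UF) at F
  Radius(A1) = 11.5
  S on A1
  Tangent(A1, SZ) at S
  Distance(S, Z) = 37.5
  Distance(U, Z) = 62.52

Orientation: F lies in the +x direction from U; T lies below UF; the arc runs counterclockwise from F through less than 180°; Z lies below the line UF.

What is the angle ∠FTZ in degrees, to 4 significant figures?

173.7°

U is at the origin; UF is horizontal with |UF| = 41.2 and F on the +x side, so F = (41.20, 0.000). The tangent condition forces TF to be normal to UF, so T = F + (0, -11.5) = (41.20, -11.50). Since TS ⟂ SZ (tangency), |TZ| = √(11.5² + 37.5²) = 39.22 regardless of where S sits on A1. So Z lies on both circle(U, 62.52) and circle(T, 39.22); the below-UF intersection is Z = (36.88, -50.48). S is the foot of the tangent from Z: S = (29.90, -13.64).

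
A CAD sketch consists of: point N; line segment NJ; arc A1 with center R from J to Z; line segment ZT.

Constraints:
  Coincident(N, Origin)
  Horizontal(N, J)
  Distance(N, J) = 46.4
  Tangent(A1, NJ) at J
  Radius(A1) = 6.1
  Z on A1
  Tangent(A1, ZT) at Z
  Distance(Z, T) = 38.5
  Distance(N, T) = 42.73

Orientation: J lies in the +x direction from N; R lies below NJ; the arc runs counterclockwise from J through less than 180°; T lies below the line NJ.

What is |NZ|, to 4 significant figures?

41.21

N is at the origin; NJ is horizontal with |NJ| = 46.4 and J on the +x side, so J = (46.40, 0.000). Tangency of A1 to NJ means the radius RJ is perpendicular to NJ, so R = J + (0, -6.1) = (46.40, -6.100). Since RZ ⟂ ZT (tangency), |RT| = √(6.1² + 38.5²) = 38.98 regardless of where Z sits on A1. So T lies on both circle(N, 42.73) and circle(R, 38.98); the below-NJ intersection is T = (22.09, -36.57). Z is the foot of the tangent from T: Z = (41.09, -3.090).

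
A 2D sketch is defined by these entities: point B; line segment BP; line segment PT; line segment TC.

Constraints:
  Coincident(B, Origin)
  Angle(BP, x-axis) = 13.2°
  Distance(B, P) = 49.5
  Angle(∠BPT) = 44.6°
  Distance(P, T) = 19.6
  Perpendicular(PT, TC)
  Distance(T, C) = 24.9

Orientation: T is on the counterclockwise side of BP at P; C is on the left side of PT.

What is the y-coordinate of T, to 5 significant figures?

21.515

B is at the origin; BP runs at 13.2° with length 49.5, so P = 49.5·(cos 13.2°, sin 13.2°) = (48.192, 11.303). ∠BPT = 44.6°, so PT runs at 13.2° + (180° − 44.6°) = 148.60° from the x-axis; with |PT| = 19.6, T = P + 19.6·(cos 148.60°, sin 148.60°) = (31.463, 21.515). So T.y = 21.515.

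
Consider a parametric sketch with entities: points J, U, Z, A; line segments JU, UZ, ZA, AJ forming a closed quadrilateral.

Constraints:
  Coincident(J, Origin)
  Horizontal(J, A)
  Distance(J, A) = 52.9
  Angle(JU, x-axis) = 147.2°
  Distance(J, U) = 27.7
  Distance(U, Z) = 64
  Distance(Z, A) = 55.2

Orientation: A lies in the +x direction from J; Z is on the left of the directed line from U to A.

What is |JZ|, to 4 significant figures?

58.61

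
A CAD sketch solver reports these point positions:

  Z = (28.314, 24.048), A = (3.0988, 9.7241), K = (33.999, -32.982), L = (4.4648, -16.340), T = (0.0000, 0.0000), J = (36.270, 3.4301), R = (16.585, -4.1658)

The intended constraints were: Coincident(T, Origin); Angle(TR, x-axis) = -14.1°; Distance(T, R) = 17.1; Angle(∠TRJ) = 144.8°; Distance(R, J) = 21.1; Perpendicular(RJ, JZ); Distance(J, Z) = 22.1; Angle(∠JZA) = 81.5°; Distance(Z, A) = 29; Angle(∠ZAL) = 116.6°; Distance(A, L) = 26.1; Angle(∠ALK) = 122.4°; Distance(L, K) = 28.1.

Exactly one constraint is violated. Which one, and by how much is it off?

Distance(L, K) = 28.1 — off by 5.80.

T = (0.00, 0.00) ✓; TR at -14.10° ✓; |TR| = 17.10 ✓; ∠TRJ = 144.8° ✓; |RJ| = 21.10 ✓; ∠(RJ, JZ) = 90.00° ✓; |JZ| = 22.10 ✓; ∠JZA = 81.50° ✓; |ZA| = 29.00 ✓; ∠ZAL = 116.6° ✓; |AL| = 26.10 ✓; ∠ALK = 122.4° ✓; |LK| = 33.90 ✗.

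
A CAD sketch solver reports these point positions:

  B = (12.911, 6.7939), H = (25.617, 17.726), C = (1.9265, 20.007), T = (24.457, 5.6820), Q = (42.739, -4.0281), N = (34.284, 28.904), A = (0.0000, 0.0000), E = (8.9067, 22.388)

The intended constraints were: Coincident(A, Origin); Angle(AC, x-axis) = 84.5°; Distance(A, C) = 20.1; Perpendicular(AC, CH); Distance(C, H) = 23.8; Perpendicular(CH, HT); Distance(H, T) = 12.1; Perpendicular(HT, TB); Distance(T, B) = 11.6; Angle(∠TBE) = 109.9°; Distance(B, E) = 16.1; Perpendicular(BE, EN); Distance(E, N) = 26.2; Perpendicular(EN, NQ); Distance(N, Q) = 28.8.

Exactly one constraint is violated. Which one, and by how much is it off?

Distance(N, Q) = 28.8 — off by 5.20.

A = (0.00, 0.00) ✓; AC at 84.50° ✓; |AC| = 20.10 ✓; ∠(AC, CH) = 90.00° ✓; |CH| = 23.80 ✓; ∠(CH, HT) = 90.00° ✓; |HT| = 12.10 ✓; ∠(HT, TB) = 90.00° ✓; |TB| = 11.60 ✓; ∠TBE = 109.9° ✓; |BE| = 16.10 ✓; ∠(BE, EN) = 90.00° ✓; |EN| = 26.20 ✓; ∠(EN, NQ) = 90.00° ✓; |NQ| = 34.00 ✗.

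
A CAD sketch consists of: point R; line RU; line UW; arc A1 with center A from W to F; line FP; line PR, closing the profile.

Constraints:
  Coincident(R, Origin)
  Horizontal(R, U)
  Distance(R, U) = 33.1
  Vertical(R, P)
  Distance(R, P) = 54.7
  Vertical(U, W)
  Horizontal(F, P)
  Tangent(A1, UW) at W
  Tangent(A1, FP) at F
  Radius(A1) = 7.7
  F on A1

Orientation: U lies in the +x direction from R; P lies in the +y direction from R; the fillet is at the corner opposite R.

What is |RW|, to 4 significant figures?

57.49

R is at the origin; RU is horizontal with |RU| = 33.1 and U on the +x side, so U = (33.10, 0.000). R and P share the same x with |RP| = 54.7 and P on the +y side, so P = (0.000, 54.70). The virtual corner opposite R is at (33.10, 54.70). The tangent condition forces AW to be normal to UW and the tangent condition forces AF to be normal to FP, with radius 7.7, so the center A sits 7.7 in from both sides at A = (25.40, 47.00). That places the tangent points at W = (33.10, 47.00) on UW and F = (25.40, 54.70) on FP. Then |RW| = |W − R| = 57.49.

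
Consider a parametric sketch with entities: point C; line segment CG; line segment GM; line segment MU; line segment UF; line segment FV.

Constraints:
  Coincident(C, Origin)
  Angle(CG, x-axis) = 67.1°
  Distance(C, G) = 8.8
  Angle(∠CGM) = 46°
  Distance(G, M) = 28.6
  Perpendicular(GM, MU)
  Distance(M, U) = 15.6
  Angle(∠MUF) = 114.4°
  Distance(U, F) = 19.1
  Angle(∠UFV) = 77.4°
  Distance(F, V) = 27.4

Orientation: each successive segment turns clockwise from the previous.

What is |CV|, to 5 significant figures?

9.6743

∠MUF = 114.4° gives UF at 137.50° from the x-axis; with |UF| = 19.1, F = (-13.786, -11.417). ∠UFV = 77.4° gives FV at 34.900° from the x-axis; with |FV| = 27.4, V = (8.6861, 4.2596). Then |CV| = |V − C| = 9.6743.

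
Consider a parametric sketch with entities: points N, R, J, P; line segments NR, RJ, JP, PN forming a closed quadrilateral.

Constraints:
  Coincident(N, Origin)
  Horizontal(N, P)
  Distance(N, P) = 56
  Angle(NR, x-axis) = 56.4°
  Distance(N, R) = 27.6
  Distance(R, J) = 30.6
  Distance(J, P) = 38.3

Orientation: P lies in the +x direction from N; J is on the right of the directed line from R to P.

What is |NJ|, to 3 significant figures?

19.9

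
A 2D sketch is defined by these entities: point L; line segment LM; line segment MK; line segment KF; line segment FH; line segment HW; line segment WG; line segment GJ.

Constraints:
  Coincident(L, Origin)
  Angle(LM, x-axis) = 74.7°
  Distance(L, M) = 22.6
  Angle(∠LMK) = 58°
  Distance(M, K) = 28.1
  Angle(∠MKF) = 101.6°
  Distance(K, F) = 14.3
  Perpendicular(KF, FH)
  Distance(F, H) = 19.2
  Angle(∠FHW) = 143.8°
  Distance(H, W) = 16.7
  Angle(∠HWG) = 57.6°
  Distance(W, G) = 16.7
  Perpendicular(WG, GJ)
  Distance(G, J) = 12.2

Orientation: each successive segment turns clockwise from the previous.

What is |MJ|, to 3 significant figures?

21.4

L is at the origin; LM runs at 74.7° with length 22.6, so M = (5.96, 21.8). ∠LMK = 58.0° gives MK at -47.3° from the x-axis; with |MK| = 28.1, K = (25.0, 1.15). ∠MKF = 101.6° gives KF at -126° from the x-axis; with |KF| = 14.3, F = (16.7, -10.5). KF is perpendicular to FH, so FH runs at 144°; with |FH| = 19.2, H = (1.08, 0.739). ∠FHW = 143.8° gives HW at 108° from the x-axis; with |HW| = 16.7, W = (-4.11, 16.6). ∠HWG = 57.6° gives WG at -14.3° from the x-axis; with |WG| = 16.7, G = (12.1, 12.5). WG ⟂ GJ, so GJ runs at -104°; with |GJ| = 12.2, J = (9.06, 0.666). Then |MJ| = |J − M| = 21.4.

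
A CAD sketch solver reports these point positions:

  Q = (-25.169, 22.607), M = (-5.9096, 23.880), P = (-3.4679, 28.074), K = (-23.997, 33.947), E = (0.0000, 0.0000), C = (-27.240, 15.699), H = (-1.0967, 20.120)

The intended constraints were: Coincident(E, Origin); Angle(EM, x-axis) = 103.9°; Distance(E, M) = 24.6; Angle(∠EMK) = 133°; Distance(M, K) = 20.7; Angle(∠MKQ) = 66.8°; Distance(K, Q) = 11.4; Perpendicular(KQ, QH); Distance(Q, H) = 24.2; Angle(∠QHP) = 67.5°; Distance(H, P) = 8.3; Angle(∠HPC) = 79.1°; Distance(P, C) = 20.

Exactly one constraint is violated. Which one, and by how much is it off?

Distance(P, C) = 20 — off by 6.80.

E = (0.00, 0.00) ✓; EM at 103.9° ✓; |EM| = 24.60 ✓; ∠EMK = 133.0° ✓; |MK| = 20.70 ✓; ∠MKQ = 66.80° ✓; |KQ| = 11.40 ✓; ∠(KQ, QH) = 90.00° ✓; |QH| = 24.20 ✓; ∠QHP = 67.50° ✓; |HP| = 8.300 ✓; ∠HPC = 79.10° ✓; |PC| = 26.80 ✗.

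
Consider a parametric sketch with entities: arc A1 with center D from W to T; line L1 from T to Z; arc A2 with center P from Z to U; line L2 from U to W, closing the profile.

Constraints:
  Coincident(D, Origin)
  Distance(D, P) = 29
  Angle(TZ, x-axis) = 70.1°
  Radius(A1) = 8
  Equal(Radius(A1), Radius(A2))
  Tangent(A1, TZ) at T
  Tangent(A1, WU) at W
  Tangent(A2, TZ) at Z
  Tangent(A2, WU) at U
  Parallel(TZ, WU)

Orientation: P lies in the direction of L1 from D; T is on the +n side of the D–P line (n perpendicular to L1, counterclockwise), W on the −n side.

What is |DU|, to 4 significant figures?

30.08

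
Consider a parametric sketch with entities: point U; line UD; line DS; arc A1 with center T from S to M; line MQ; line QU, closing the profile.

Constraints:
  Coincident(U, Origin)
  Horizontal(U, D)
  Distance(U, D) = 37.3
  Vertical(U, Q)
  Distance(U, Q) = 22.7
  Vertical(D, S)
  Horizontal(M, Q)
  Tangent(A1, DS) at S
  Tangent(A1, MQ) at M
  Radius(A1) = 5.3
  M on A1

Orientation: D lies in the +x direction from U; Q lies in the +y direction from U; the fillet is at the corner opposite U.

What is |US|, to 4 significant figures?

41.16

The virtual corner opposite U is at (37.30, 22.70). The tangent condition forces TS to be normal to DS and the tangent condition forces TM to be normal to MQ, with radius 5.3, so the center T sits 5.3 in from both sides at T = (32.00, 17.40). That places the tangent points at S = (37.30, 17.40) on DS and M = (32.00, 22.70) on MQ. Then |US| = |S − U| = 41.16.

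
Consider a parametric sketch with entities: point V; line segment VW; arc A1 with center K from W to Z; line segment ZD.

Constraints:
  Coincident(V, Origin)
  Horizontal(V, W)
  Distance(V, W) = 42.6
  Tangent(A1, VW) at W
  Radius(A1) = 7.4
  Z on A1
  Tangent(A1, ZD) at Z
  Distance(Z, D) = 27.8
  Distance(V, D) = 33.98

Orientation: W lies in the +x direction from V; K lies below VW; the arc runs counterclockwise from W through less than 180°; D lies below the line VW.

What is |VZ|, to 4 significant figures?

36.57

V is at the origin; V and W share the same y with |VW| = 42.6 and W on the +x side, so W = (42.60, 0.000). Tangency of A1 to VW means the radius KW is perpendicular to VW, so K = W + (0, -7.4) = (42.60, -7.400). Since KZ ⟂ ZD (tangency), |KD| = √(7.4² + 27.8²) = 28.77 regardless of where Z sits on A1. So D lies on both circle(V, 33.98) and circle(K, 28.77); the below-VW intersection is D = (21.16, -26.58). Z is the foot of the tangent from D: Z = (36.41, -3.341).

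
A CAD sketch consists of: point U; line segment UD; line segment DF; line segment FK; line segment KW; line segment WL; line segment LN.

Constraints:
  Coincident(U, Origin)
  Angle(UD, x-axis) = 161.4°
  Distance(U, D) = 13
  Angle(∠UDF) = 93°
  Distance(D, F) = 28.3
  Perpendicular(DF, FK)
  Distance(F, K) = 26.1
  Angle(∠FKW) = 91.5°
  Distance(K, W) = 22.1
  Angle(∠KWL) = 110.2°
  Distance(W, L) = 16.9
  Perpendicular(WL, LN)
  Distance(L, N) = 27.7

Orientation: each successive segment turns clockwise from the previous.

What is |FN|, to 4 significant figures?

2.706

U is at the origin; UD runs at 161.4° with length 13.0, so D = (-12.32, 4.146). ∠UDF = 93.0° gives DF at 74.40° from the x-axis; with |DF| = 28.3, F = (-4.711, 31.40). DF is perpendicular to FK, so FK runs at -15.60°; with |FK| = 26.1, K = (20.43, 24.39). ∠FKW = 91.5° gives KW at -104.1° from the x-axis; with |KW| = 22.1, W = (15.04, 2.951). ∠KWL = 110.2° gives WL at -173.9° from the x-axis; with |WL| = 16.9, L = (-1.760, 1.155). The perpendicularity gives LN at right angles to WL, so LN runs at 96.10°; with |LN| = 27.7, N = (-4.704, 28.70). Then |FN| = |N − F| = 2.706.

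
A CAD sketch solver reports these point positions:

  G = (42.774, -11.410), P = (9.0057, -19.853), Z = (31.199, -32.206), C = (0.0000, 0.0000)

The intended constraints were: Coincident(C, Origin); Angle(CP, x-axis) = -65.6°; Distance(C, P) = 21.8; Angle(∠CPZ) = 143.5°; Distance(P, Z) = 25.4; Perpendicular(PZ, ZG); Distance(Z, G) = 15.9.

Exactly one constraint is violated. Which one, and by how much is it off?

Distance(Z, G) = 15.9 — off by 7.90.

C = (0.00, 0.00) ✓; CP at -65.60° ✓; |CP| = 21.80 ✓; ∠CPZ = 143.5° ✓; |PZ| = 25.40 ✓; ∠(PZ, ZG) = 90.00° ✓; |ZG| = 23.80 ✗.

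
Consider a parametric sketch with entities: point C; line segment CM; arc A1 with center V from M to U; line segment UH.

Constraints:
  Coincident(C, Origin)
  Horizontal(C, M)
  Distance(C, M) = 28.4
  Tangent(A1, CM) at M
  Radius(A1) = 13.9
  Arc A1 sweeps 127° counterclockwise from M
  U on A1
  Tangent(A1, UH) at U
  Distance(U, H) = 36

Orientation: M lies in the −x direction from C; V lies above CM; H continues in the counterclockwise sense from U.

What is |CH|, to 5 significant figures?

64.194

On A1, M sits at bearing -90° from V; a 127° counterclockwise sweep puts U at bearing 37°, so U = V + 13.9·(cos 37°, sin 37°) = (-17.299, 22.265). Tangency of A1 to UH means the radius VU is perpendicular to UH, so UH runs along (−sin 37°, cos 37°); with |UH| = 36.0, H = (-38.964, 51.016). Then |CH| = |H − C| = 64.194.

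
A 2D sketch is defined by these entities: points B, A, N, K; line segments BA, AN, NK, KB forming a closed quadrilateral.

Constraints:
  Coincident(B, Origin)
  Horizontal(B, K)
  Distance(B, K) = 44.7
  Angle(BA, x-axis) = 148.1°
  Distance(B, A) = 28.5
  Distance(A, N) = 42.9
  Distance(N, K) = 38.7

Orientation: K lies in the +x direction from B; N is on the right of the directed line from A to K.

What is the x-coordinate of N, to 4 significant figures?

8.250

B is at the origin; B and K share the same y with |BK| = 44.7 and K in +x, so K = (44.7, 0). BA runs at 148.1° with |BA| = 28.5, so A = (-24.20, 15.06). N is determined by |AN| = 42.9 and |NK| = 38.7 together: it lies at the intersection of circle(A, 42.9) and circle(K, 38.7). With |AK| = 70.52, the foot of the radical line on AK is 37.69 from A and the perpendicular offset is √(42.9² − 37.69²) = 20.49. Taking the right-of-AK solution: N = (8.250, -13.00).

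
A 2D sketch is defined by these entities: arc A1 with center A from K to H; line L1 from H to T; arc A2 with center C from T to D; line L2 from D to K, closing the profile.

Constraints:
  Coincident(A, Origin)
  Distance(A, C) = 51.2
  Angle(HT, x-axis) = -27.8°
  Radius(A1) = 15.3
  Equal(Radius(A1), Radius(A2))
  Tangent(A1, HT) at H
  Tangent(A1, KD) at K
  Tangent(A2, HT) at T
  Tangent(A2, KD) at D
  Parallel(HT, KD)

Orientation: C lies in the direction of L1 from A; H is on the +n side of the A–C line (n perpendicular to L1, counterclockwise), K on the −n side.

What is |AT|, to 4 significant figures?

53.44

Tangency of A1 to both parallel lines with radius 15.3 puts H and K at A ± 15.3·n: H = (7.136, 13.53), K = (-7.136, -13.53). Equal radii place T and D the same way about C: T = C + 15.3·n = (52.43, -10.34), D = C − 15.3·n = (38.15, -37.41). Then |AT| = |T − A| = 53.44.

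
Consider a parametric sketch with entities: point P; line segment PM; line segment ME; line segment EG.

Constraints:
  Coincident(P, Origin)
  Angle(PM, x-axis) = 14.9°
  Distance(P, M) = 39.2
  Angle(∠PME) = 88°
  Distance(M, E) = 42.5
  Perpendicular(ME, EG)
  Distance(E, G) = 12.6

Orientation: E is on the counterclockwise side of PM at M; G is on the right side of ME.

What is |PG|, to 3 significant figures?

66.1

∠PME = 88.0°, so ME runs at 14.9° + (180° − 88.0°) = 107° from the x-axis; with |ME| = 42.5, E = M + 42.5·(cos 107°, sin 107°) = (25.5, 50.7). ME ⟂ EG; with |EG| = 12.6 on the right of ME, G = E + 12.6·(0.957, 0.291) = (37.6, 54.4). Then |PG| = |G − P| = 66.1.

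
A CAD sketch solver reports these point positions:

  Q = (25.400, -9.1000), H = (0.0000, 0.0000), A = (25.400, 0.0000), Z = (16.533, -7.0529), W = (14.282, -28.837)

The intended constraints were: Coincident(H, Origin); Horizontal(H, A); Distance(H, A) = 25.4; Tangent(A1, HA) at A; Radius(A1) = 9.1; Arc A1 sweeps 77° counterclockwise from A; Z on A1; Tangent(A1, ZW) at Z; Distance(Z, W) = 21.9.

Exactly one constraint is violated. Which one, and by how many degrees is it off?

Tangent(A1, ZW) at Z — off by 7.10°.

H = (0.00, 0.00) ✓; H.y = 0.00, A.y = 0.00 ✓; |HA| = 25.40 ✓; ∠(QA, AH) = 90.00° ✓; |QA| = 9.100 ✓; bearing(Q→Z) − bearing(Q→A) = 77.00° ✓; |QZ| = 9.100 ✓; ∠(QZ, ZW) = 82.90° ✗; |ZW| = 21.90 ✓.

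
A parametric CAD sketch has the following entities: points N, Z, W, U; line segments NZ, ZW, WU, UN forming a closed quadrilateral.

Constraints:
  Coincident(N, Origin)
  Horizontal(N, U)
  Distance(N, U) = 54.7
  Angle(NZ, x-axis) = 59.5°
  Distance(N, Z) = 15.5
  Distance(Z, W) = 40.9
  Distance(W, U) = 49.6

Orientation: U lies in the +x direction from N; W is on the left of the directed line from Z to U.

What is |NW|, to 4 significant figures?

56.27

Checks: |ZW| = 40.90 ✓; |WU| = 49.60 ✓.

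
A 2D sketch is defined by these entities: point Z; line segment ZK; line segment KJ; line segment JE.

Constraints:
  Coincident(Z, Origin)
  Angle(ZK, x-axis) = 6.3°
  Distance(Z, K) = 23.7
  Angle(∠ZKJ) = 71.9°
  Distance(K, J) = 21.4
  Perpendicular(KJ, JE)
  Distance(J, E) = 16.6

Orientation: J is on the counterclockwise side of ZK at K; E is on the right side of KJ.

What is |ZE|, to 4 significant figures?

41.57

Z is at the origin; ZK runs at 6.3° with length 23.7, so K = 23.7·(cos 6.3°, sin 6.3°) = (23.56, 2.601). ∠ZKJ = 71.9°, so KJ runs at 6.3° + (180° − 71.9°) = 114.4° from the x-axis; with |KJ| = 21.4, J = K + 21.4·(cos 114.4°, sin 114.4°) = (14.72, 22.09). The perpendicularity gives JE at right angles to KJ; with |JE| = 16.6 on the right of KJ, E = J + 16.6·(0.9107, 0.4131) = (29.83, 28.95). Then |ZE| = |E − Z| = 41.57.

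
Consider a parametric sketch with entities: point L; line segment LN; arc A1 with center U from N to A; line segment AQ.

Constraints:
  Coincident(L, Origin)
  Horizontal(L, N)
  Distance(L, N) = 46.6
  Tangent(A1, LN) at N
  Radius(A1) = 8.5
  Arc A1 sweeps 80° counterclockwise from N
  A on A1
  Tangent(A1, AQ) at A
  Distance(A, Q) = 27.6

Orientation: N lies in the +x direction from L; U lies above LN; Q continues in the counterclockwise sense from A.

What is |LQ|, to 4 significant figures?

68.86

L is at the origin; LN is horizontal with |LN| = 46.6 and N on the +x side, so N = (46.60, 0.000). A1 meets LN tangentially, so UN is at right angles to LN, so U = N + (0, 8.5) = (46.60, 8.500). On A1, N sits at bearing -90° from U; an 80° counterclockwise sweep puts A at bearing -10°, so A = U + 8.5·(cos -10°, sin -10°) = (54.97, 7.024). A1 meets AQ tangentially, so UA is at right angles to AQ, so AQ runs along (−sin -10°, cos -10°); with |AQ| = 27.6, Q = (59.76, 34.20). Then |LQ| = |Q − L| = 68.86.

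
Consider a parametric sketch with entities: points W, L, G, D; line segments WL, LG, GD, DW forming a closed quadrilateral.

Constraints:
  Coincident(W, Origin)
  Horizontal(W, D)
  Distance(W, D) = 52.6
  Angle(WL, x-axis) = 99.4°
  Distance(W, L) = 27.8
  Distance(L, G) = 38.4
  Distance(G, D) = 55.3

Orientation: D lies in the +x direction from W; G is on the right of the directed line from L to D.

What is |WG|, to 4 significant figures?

10.98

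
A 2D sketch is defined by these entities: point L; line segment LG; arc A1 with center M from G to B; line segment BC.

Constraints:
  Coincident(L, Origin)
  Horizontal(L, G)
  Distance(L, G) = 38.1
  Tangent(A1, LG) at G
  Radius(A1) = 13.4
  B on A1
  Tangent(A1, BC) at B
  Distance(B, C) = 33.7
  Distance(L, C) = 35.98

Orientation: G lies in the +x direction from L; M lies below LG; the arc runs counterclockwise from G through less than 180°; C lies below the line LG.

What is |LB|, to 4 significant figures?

27.47

L is at the origin; L and G share the same y with |LG| = 38.1 and G on the +x side, so G = (38.10, 0.000). A1 meets LG tangentially, so MG is at right angles to LG, so M = G + (0, -13.4) = (38.10, -13.40). Since MB ⟂ BC (tangency), |MC| = √(13.4² + 33.7²) = 36.27 regardless of where B sits on A1. So C lies on both circle(L, 35.98) and circle(M, 36.27); the below-LG intersection is C = (8.871, -34.87). B is the foot of the tangent from C: B = (26.74, -6.296).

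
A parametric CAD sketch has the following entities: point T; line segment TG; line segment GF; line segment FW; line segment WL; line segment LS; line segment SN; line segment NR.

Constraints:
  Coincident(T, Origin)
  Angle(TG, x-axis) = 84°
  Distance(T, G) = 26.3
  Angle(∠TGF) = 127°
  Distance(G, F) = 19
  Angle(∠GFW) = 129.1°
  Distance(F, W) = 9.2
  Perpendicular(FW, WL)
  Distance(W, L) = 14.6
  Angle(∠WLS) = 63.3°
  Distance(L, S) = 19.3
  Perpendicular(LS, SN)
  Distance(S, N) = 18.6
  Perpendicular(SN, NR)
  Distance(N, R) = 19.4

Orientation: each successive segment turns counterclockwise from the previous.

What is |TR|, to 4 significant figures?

48.25

LS is perpendicular to SN, so SN runs at 124.6°; with |SN| = 18.6, N = (-12.93, 49.66). The perpendicularity gives NR at right angles to SN, so NR runs at -145.4°; with |NR| = 19.4, R = (-28.90, 38.64). Then |TR| = |R − T| = 48.25.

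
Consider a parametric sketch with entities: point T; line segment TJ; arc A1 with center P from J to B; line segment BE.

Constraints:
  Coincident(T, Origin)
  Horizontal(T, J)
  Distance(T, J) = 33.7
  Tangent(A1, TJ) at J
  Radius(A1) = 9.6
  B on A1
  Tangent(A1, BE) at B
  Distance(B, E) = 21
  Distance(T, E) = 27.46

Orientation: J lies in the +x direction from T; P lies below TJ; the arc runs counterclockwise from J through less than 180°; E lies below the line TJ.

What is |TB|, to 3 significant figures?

25.8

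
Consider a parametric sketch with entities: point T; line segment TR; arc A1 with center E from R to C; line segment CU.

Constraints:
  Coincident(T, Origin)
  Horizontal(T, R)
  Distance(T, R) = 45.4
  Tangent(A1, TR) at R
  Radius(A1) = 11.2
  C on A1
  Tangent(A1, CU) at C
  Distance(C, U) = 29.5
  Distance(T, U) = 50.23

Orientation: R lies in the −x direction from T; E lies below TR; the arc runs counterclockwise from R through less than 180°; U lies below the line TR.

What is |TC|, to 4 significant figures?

56.42

T is at the origin; TR is horizontal with |TR| = 45.4 and R on the −x side, so R = (-45.40, 0.000). The tangent condition forces ER to be normal to TR, so E = R + (0, -11.2) = (-45.40, -11.20). Since EC ⟂ CU (tangency), |EU| = √(11.2² + 29.5²) = 31.55 regardless of where C sits on A1. So U lies on both circle(T, 50.23) and circle(E, 31.55); the below-TR intersection is U = (-31.19, -39.37). C is the foot of the tangent from U: C = (-52.96, -19.46).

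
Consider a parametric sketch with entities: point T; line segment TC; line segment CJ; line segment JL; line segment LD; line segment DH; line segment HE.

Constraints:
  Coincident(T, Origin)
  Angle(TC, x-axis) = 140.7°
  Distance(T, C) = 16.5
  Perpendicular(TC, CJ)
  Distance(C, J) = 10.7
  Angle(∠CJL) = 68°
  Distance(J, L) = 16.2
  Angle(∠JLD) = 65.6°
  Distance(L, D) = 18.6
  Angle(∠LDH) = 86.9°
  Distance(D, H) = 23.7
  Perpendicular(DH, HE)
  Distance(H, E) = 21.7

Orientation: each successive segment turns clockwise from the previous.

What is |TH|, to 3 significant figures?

31.9

∠JLD = 65.6° gives LD at -176° from the x-axis; with |LD| = 18.6, D = (-16.8, 3.13). ∠LDH = 86.9° gives DH at 91.2° from the x-axis; with |DH| = 23.7, H = (-17.3, 26.8). Then |TH| = |H − T| = 31.9.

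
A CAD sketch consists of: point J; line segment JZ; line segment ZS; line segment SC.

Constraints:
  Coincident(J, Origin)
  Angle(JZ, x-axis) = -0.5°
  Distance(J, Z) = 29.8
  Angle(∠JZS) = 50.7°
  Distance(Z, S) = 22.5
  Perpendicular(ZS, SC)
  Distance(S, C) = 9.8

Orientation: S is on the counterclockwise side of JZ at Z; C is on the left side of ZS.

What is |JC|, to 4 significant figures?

13.75

J is at the origin; JZ runs at -0.5° with length 29.8, so Z = 29.8·(cos -0.5°, sin -0.5°) = (29.80, -0.2601). ∠JZS = 50.7°, so ZS runs at -0.5° + (180° − 50.7°) = 128.8° from the x-axis; with |ZS| = 22.5, S = Z + 22.5·(cos 128.8°, sin 128.8°) = (15.70, 17.28). ZS is perpendicular to SC; with |SC| = 9.8 on the left of ZS, C = S + 9.8·(-0.7793, -0.6266) = (8.063, 11.13). Then |JC| = |C − J| = 13.75.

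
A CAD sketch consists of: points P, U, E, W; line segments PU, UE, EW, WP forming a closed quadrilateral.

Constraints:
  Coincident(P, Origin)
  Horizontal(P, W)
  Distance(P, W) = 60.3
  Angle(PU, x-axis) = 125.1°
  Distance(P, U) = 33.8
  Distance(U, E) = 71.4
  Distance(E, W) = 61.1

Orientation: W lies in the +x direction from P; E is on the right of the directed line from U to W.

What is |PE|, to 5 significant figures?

38.463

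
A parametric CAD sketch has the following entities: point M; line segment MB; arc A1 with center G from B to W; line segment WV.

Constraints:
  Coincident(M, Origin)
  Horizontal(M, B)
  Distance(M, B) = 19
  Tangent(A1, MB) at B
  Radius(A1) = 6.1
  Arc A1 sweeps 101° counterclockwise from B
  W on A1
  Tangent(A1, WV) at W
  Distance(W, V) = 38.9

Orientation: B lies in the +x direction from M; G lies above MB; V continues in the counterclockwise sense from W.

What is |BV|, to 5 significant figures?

45.472

M is at the origin; MB is horizontal with |MB| = 19.0 and B on the +x side, so B = (19.000, 0.0000). The tangent condition forces GB to be normal to MB, so G = B + (0, 6.1) = (19.000, 6.1000). On A1, B sits at bearing -90° from G; a 101° counterclockwise sweep puts W at bearing 11°, so W = G + 6.1·(cos 11°, sin 11°) = (24.988, 7.2639). Since A1 is tangent to WV there, GW ⟂ WV, so WV runs along (−sin 11°, cos 11°); with |WV| = 38.9, V = (17.565, 45.449). Then |BV| = |V − B| = 45.472.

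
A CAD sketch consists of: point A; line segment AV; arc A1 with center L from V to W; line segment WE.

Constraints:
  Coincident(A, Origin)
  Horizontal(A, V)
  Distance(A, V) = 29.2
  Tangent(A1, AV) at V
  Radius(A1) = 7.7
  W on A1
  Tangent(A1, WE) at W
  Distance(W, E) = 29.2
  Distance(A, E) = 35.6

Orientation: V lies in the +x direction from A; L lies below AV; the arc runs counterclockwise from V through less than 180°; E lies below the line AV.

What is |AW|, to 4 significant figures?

22.51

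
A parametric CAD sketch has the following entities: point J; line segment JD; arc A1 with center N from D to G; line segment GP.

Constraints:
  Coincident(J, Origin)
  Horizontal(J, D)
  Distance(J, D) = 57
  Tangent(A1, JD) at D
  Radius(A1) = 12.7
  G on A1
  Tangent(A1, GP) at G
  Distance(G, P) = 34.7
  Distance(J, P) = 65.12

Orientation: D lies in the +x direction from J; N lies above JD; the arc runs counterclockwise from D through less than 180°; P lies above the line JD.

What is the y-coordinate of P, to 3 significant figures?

47.5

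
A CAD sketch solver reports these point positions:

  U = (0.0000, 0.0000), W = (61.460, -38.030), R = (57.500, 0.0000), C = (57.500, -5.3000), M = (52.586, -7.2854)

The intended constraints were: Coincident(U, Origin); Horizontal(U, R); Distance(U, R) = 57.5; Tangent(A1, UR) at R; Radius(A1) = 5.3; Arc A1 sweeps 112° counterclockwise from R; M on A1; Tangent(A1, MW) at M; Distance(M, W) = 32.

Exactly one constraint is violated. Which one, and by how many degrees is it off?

Tangent(A1, MW) at M — off by 5.90°.

U = (0.00, 0.00) ✓; U.y = 0.00, R.y = 0.00 ✓; |UR| = 57.50 ✓; ∠(CR, RU) = 90.00° ✓; |CR| = 5.300 ✓; bearing(C→M) − bearing(C→R) = 112.0° ✓; |CM| = 5.300 ✓; ∠(CM, MW) = 95.90° ✗; |MW| = 32.00 ✓.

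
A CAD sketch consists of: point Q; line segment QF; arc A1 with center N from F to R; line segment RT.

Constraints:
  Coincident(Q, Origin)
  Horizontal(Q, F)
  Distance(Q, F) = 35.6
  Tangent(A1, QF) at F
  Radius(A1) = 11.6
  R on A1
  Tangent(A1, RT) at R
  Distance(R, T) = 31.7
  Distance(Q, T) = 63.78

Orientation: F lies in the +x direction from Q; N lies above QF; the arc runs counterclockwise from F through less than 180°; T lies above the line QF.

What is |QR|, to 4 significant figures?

48.65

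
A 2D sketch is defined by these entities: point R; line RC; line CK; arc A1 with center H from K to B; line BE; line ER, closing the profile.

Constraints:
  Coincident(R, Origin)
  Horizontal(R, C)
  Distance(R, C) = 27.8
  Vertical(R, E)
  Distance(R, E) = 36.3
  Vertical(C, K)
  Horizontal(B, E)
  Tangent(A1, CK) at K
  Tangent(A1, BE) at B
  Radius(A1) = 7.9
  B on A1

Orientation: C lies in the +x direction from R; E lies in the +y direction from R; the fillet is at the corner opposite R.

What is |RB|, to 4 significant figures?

41.40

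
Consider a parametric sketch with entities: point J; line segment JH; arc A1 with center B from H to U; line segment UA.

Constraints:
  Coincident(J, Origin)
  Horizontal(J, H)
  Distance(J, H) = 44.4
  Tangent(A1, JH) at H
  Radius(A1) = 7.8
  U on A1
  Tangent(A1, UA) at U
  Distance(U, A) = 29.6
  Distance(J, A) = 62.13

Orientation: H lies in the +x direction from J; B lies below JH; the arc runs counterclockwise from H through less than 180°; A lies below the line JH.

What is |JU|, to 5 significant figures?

38.824

J is at the origin; J and H share the same y with |JH| = 44.4 and H on the +x side, so H = (44.400, 0.0000). The tangent condition forces BH to be normal to JH, so B = H + (0, -7.8) = (44.400, -7.8000). Since BU ⟂ UA (tangency), |BA| = √(7.8² + 29.6²) = 30.610 regardless of where U sits on A1. So A lies on both circle(J, 62.13) and circle(B, 30.610); the below-JH intersection is A = (49.120, -38.044). U is the foot of the tangent from A: U = (37.254, -10.927).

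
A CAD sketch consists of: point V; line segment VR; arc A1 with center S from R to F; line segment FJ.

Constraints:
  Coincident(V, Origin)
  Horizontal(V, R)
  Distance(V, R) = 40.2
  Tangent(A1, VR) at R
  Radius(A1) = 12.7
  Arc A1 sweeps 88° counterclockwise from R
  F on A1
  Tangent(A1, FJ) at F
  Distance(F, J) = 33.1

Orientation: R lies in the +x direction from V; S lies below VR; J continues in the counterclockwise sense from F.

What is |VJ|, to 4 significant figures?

52.44

V is at the origin; VR is horizontal with |VR| = 40.2 and R on the +x side, so R = (40.20, 0.000). The tangent condition forces SR to be normal to VR, so S = R + (0, -12.7) = (40.20, -12.70). On A1, R sits at bearing 90° from S; an 88° counterclockwise sweep puts F at bearing 178°, so F = S + 12.7·(cos 178°, sin 178°) = (27.51, -12.26). A1 meets FJ tangentially, so SF is at right angles to FJ, so FJ runs along (−sin 178°, cos 178°); with |FJ| = 33.1, J = (26.35, -45.34). Then |VJ| = |J − V| = 52.44.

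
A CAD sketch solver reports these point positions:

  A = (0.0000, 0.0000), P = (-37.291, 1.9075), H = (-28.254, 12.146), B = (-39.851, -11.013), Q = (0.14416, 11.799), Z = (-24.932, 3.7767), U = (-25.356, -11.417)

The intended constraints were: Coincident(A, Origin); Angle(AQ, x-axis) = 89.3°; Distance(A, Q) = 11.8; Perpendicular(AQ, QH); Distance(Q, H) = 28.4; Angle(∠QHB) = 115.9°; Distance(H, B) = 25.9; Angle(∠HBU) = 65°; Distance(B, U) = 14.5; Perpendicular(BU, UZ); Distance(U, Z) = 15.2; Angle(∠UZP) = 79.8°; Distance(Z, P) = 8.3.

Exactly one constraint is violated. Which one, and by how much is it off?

Distance(Z, P) = 8.3 — off by 4.20.

A = (0.00, 0.00) ✓; AQ at 89.30° ✓; |AQ| = 11.80 ✓; ∠(AQ, QH) = 90.00° ✓; |QH| = 28.40 ✓; ∠QHB = 115.9° ✓; |HB| = 25.90 ✓; ∠HBU = 65.00° ✓; |BU| = 14.50 ✓; ∠(BU, UZ) = 90.00° ✓; |UZ| = 15.20 ✓; ∠UZP = 79.80° ✓; |ZP| = 12.50 ✗.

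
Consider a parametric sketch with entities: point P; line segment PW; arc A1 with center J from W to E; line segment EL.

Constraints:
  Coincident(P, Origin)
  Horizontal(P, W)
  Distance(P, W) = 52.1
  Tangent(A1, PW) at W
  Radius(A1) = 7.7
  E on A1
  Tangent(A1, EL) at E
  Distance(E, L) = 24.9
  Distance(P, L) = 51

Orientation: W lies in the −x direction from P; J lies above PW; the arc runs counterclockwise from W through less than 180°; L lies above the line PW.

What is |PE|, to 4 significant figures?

44.97

P is at the origin; PW is horizontal with |PW| = 52.1 and W on the −x side, so W = (-52.10, 0.000). The tangent condition forces JW to be normal to PW, so J = W + (0, 7.7) = (-52.10, 7.700). Since JE ⟂ EL (tangency), |JL| = √(7.7² + 24.9²) = 26.06 regardless of where E sits on A1. So L lies on both circle(P, 51.0) and circle(J, 26.06); the above-PW intersection is L = (-40.48, 31.03). E is the foot of the tangent from L: E = (-44.50, 6.455).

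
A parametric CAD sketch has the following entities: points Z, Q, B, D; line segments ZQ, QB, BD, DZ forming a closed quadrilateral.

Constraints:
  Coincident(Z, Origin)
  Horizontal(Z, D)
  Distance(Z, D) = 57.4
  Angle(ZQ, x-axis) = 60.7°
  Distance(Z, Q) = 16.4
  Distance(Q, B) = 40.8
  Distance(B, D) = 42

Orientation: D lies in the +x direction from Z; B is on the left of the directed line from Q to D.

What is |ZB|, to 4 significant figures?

56.16

Z is at the origin; ZD is horizontal with |ZD| = 57.4 and D in +x, so D = (57.4, 0). ZQ runs at 60.7° with |ZQ| = 16.4, so Q = (8.026, 14.30). B is determined by |QB| = 40.8 and |BD| = 42.0 together: it lies at the intersection of circle(Q, 40.8) and circle(D, 42.0). With |QD| = 51.40, the foot of the radical line on QD is 24.74 from Q and the perpendicular offset is √(40.8² − 24.74²) = 32.45. Taking the left-of-QD solution: B = (40.81, 38.59).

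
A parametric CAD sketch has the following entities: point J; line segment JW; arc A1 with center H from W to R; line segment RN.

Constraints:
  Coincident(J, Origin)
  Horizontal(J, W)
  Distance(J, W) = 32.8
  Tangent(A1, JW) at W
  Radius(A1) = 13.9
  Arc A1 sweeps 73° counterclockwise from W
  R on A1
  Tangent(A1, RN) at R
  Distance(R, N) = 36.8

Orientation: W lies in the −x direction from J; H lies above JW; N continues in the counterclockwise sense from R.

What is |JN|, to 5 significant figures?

45.870

On A1, W sits at bearing -90° from H; a 73° counterclockwise sweep puts R at bearing -17°, so R = H + 13.9·(cos -17°, sin -17°) = (-19.507, 9.8360). Since A1 is tangent to RN there, HR ⟂ RN, so RN runs along (−sin -17°, cos -17°); with |RN| = 36.8, N = (-8.7481, 45.028). Then |JN| = |N − J| = 45.870.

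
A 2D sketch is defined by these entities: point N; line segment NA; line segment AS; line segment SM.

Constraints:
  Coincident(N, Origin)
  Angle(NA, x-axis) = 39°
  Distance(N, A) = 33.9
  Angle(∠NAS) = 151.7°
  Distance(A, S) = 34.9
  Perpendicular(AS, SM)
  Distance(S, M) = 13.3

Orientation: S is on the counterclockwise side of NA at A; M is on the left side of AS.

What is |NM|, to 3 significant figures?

64.8

∠NAS = 151.7°, so AS runs at 39.0° + (180° − 151.7°) = 67.3° from the x-axis; with |AS| = 34.9, S = A + 34.9·(cos 67.3°, sin 67.3°) = (39.8, 53.5). AS is perpendicular to SM; with |SM| = 13.3 on the left of AS, M = S + 13.3·(-0.923, 0.386) = (27.5, 58.7). Then |NM| = |M − N| = 64.8.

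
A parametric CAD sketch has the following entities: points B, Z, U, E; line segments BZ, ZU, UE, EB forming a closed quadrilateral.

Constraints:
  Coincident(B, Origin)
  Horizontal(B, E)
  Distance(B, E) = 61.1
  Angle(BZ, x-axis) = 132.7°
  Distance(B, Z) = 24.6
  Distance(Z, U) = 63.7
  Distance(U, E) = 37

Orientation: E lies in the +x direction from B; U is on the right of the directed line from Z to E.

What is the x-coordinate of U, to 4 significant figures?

32.06

B is at the origin; B and E share the same y with |BE| = 61.1 and E in +x, so E = (61.1, 0). BZ runs at 132.7° with |BZ| = 24.6, so Z = (-16.68, 18.08). U is determined by |ZU| = 63.7 and |UE| = 37.0 together: it lies at the intersection of circle(Z, 63.7) and circle(E, 37.0). With |ZE| = 79.86, the foot of the radical line on ZE is 56.76 from Z and the perpendicular offset is √(63.7² − 56.76²) = 28.91. Taking the right-of-ZE solution: U = (32.06, -22.93).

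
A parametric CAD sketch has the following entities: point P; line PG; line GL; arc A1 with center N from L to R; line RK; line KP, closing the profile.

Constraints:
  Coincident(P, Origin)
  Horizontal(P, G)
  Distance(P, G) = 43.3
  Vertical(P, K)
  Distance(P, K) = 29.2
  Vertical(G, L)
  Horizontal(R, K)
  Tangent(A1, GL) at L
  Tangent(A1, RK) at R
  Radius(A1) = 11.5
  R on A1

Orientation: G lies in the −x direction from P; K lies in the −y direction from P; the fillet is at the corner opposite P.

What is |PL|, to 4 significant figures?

46.78

P is at the origin; PG is horizontal with |PG| = 43.3 and G on the −x side, so G = (-43.30, 0.000). P and K share the same x with |PK| = 29.2 and K on the −y side, so K = (0.000, -29.20). The virtual corner opposite P is at (-43.30, -29.20). The tangent condition forces NL to be normal to GL and since A1 is tangent to RK there, NR ⟂ RK, with radius 11.5, so the center N sits 11.5 in from both sides at N = (-31.80, -17.70). That places the tangent points at L = (-43.30, -17.70) on GL and R = (-31.80, -29.20) on RK. Then |PL| = |L − P| = 46.78.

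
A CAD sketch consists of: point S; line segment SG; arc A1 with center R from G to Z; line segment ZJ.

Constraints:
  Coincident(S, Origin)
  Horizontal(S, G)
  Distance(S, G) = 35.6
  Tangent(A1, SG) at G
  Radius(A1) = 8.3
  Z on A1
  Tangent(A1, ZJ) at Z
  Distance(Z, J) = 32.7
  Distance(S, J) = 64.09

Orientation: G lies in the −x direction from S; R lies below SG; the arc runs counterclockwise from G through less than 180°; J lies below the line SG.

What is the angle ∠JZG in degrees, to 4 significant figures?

142.0°

S is at the origin; S and G share the same y with |SG| = 35.6 and G on the −x side, so G = (-35.60, 0.000). Tangency of A1 to SG means the radius RG is perpendicular to SG, so R = G + (0, -8.3) = (-35.60, -8.300). Since RZ ⟂ ZJ (tangency), |RJ| = √(8.3² + 32.7²) = 33.74 regardless of where Z sits on A1. So J lies on both circle(S, 64.09) and circle(R, 33.74); the below-SG intersection is J = (-51.61, -37.99). Z is the foot of the tangent from J: Z = (-43.65, -6.279).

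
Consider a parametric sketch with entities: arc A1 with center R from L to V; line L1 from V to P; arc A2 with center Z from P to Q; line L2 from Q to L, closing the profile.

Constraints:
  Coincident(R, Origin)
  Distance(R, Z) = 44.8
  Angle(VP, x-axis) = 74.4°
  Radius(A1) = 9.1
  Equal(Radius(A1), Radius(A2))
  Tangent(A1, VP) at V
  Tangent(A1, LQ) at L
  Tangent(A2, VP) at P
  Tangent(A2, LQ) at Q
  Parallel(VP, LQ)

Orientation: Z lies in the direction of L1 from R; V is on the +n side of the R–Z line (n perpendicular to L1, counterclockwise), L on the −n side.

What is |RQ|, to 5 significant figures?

45.715

The slot axis is L1's direction at 74.4°, so u = (cos 74.4°, sin 74.4°) = (0.26892, 0.96316) and n = (−sin 74.4°, cos 74.4°) = (-0.96316, 0.26892). R is at the origin and Z lies 44.8 along u from R, so Z = 44.8·u = (12.048, 43.150). Tangency of A1 to both parallel lines with radius 9.1 puts V and L at R ± 9.1·n: V = (-8.7648, 2.4472), L = (8.7648, -2.4472). Equal radii place P and Q the same way about Z: P = Z + 9.1·n = (3.2828, 45.597), Q = Z − 9.1·n = (20.812, 40.703). Then |RQ| = |Q − R| = 45.715.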